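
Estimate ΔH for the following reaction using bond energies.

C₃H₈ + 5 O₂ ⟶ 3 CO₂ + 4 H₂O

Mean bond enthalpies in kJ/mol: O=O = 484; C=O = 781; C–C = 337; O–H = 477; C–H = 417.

ΔH ≈ −2072 kJ

Bonds broken (reactants):
  C–C: 2 × 337 = 674
  C–H: 8 × 417 = 3336
  O=O: 5 × 484 = 2420
  Σ(broken) = 6430 kJ
Bonds formed (products):
  C=O: 6 × 781 = 4686
  O–H: 8 × 477 = 3816
  Σ(formed) = 8502 kJ
ΔH = Σ(broken) − Σ(formed) = 6430 − 8502 = −2072 kJ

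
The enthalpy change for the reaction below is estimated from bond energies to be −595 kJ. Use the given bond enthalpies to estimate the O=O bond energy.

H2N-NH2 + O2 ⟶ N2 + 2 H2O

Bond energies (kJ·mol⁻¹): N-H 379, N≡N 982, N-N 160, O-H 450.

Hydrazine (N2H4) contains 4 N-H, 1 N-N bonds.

D(O=O) ≈ 511 kJ/mol

Let D be the O=O bond energy.
Σ(broken) = 4×379 + 1×160 + 1×D = 1676 + D
Σ(formed) = 1×982 + 4×450 = 2782
ΔH = Σ(broken) − Σ(formed) = (1676 + D) − (2782) = −1106 + D
Setting this equal to −595 kJ gives D = 511 kJ/mol.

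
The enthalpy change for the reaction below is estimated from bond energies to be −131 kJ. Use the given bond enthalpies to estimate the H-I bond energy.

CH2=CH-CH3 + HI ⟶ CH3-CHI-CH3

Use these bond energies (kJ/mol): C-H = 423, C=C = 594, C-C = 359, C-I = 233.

Let D be the H-I bond energy.
Σ(broken) = 1×359 + 6×423 + 1×594 + 1×D = 3491 + D
Σ(formed) = 2×359 + 7×423 + 1×233 = 3912
ΔH = Σ(broken) − Σ(formed) = (3491 + D) − (3912) = −421 + D
Setting this equal to −131 kJ gives D = 290 kJ/mol.

D(H-I) ≈ 290 kJ/mol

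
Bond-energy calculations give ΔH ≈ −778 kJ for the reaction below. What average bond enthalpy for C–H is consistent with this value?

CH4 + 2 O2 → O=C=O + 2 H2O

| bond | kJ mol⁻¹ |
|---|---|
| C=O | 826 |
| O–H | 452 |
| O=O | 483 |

D(C–H) ≈ 429 kJ/mol

Let D be the C–H bond energy.
Σ(broken) = 4×D + 2×483 = 966 + 4D
Σ(formed) = 2×826 + 4×452 = 3460
ΔH = Σ(broken) − Σ(formed) = (966 + 4D) − (3460) = −2494 + 4D
Setting this equal to −778 kJ gives 4D = 1716, so D = 429 kJ/mol.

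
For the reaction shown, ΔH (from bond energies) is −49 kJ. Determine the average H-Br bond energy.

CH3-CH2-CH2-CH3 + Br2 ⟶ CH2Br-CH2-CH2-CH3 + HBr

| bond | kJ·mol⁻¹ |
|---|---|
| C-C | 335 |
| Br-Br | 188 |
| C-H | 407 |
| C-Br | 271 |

Let D be the H-Br bond energy.
Σ(broken) = 1×188 + 3×335 + 10×407 = 5263
Σ(formed) = 1×271 + 3×335 + 9×407 + 1×D = 4939 + D
ΔH = Σ(broken) − Σ(formed) = (5263) − (4939 + D) = +324 − D
Setting this equal to −49 kJ gives D = 373 kJ/mol.

D(H-Br) ≈ 373 kJ/mol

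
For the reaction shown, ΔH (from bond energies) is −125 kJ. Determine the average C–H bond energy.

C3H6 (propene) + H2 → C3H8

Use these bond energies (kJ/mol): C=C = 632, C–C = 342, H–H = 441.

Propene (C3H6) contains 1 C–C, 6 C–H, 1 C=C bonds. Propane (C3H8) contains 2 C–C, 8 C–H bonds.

D(C–H) ≈ 428 kJ/mol

Let D be the C–H bond energy.
Σ(broken) = 1×342 + 6×D + 1×632 + 1×441 = 1415 + 6D
Σ(formed) = 2×342 + 8×D = 684 + 8D
ΔH = Σ(broken) − Σ(formed) = (1415 + 6D) − (684 + 8D) = +731 − 2D
Setting this equal to −125 kJ gives 2D = 856, so D = 428 kJ/mol.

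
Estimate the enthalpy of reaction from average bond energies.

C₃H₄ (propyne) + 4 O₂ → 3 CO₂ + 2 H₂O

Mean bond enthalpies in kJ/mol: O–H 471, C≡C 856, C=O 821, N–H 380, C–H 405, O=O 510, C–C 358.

Bonds broken (reactants):
  C≡C: 1 × 856 = 856
  C–C: 1 × 358 = 358
  C–H: 4 × 405 = 1620
  O=O: 4 × 510 = 2040
  Σ(broken) = 4874 kJ
Bonds formed (products):
  C=O: 6 × 821 = 4926
  O–H: 4 × 471 = 1884
  Σ(formed) = 6810 kJ
ΔH = Σ(broken) − Σ(formed) = 4874 − 6810 = −1936 kJ

ΔH ≈ −1936 kJ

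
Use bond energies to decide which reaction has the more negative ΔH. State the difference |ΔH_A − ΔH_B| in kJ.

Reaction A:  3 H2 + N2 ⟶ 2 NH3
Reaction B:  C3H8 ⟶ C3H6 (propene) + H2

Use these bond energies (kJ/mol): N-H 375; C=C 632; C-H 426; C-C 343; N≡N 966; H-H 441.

Reaction A, by 83 kJ

Reaction A:
  Bonds broken (reactants):
    H-H: 3 × 441 = 1323
    N≡N: 1 × 966 = 966
    Σ(broken) = 2289 kJ
  Bonds formed (products):
    N-H: 6 × 375 = 2250
    Σ(formed) = 2250 kJ
  ΔH_A = 2289 − 2250 = +39 kJ
Reaction B:
  Bonds broken (reactants):
    C-C: 2 × 343 = 686
    C-H: 8 × 426 = 3408
    Σ(broken) = 4094 kJ
  Bonds formed (products):
    C-C: 1 × 343 = 343
    C-H: 6 × 426 = 2556
    C=C: 1 × 632 = 632
    H-H: 1 × 441 = 441
    Σ(formed) = 3972 kJ
  ΔH_B = 4094 − 3972 = +122 kJ
ΔH_A − ΔH_B = −83 kJ, so reaction A has the more negative ΔH; |ΔH_A − ΔH_B| = 83 kJ.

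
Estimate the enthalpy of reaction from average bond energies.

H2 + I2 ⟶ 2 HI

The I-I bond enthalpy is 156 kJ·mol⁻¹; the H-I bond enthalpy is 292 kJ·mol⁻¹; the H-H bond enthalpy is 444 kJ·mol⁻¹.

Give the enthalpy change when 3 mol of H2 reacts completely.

Bonds broken (reactants):
  H-H: 1 × 444 = 444
  I-I: 1 × 156 = 156
  Σ(broken) = 600 kJ
Bonds formed (products):
  H-I: 2 × 292 = 584
  Σ(formed) = 584 kJ
ΔH = Σ(broken) − Σ(formed) = 600 − 584 = +16 kJ
For 3× the reaction as written: 3 × (+16) = +48 kJ

ΔH = +48 kJ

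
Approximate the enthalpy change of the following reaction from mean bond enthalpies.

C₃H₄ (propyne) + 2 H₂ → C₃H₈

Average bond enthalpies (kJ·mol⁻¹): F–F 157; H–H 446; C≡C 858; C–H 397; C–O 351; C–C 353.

Bonds broken (reactants):
  C≡C: 1 × 858 = 858
  C–C: 1 × 353 = 353
  C–H: 4 × 397 = 1588
  H–H: 2 × 446 = 892
  Σ(broken) = 3691 kJ
Bonds formed (products):
  C–C: 2 × 353 = 706
  C–H: 8 × 397 = 3176
  Σ(formed) = 3882 kJ
ΔH = Σ(broken) − Σ(formed) = 3691 − 3882 = −191 kJ

ΔH ≈ −191 kJ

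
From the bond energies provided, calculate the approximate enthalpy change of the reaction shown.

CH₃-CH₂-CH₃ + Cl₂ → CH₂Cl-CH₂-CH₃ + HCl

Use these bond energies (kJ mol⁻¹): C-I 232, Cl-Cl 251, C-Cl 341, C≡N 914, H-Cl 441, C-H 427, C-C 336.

ΔH ≈ −104 kJ

Bonds broken (reactants):
  C-C: 2 × 336 = 672
  C-H: 8 × 427 = 3416
  Cl-Cl: 1 × 251 = 251
  Σ(broken) = 4339 kJ
Bonds formed (products):
  C-C: 2 × 336 = 672
  C-Cl: 1 × 341 = 341
  C-H: 7 × 427 = 2989
  H-Cl: 1 × 441 = 441
  Σ(formed) = 4443 kJ
ΔH = Σ(broken) − Σ(formed) = 4339 − 4443 = −104 kJ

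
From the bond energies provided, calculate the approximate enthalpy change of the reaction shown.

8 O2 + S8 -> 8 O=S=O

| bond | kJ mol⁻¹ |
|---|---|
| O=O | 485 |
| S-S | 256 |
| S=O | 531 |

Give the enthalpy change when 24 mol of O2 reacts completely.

Bonds broken (reactants):
  O=O: 8 × 485 = 3880
  S-S: 8 × 256 = 2048
  Σ(broken) = 5928 kJ
Bonds formed (products):
  S=O: 16 × 531 = 8496
  Σ(formed) = 8496 kJ
ΔH = Σ(broken) − Σ(formed) = 5928 − 8496 = −2568 kJ
For 3× the reaction as written: 3 × (−2568) = −7704 kJ

ΔH = −7704 kJ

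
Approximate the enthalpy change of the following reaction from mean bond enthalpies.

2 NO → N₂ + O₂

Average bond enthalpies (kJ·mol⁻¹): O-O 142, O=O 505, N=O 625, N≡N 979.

ΔH ≈ −234 kJ

Bonds broken (reactants):
  N=O: 2 × 625 = 1250
  Σ(broken) = 1250 kJ
Bonds formed (products):
  N≡N: 1 × 979 = 979
  O=O: 1 × 505 = 505
  Σ(formed) = 1484 kJ
ΔH = Σ(broken) − Σ(formed) = 1250 − 1484 = −234 kJ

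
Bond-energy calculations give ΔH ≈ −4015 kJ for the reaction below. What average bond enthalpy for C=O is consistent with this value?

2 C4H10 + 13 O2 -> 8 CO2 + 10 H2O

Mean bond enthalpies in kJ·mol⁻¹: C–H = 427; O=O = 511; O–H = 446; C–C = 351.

D(C=O) ≈ 774 kJ/mol

Let D be the C=O bond energy.
Σ(broken) = 6×351 + 20×427 + 13×511 = 17289
Σ(formed) = 16×D + 20×446 = 8920 + 16D
ΔH = Σ(broken) − Σ(formed) = (17289) − (8920 + 16D) = +8369 − 16D
Setting this equal to −4015 kJ gives 16D = 12384, so D = 774 kJ/mol.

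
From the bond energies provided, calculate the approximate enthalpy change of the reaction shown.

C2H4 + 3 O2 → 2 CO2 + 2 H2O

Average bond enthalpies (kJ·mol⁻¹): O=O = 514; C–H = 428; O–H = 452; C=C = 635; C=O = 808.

Bonds broken (reactants):
  C–H: 4 × 428 = 1712
  C=C: 1 × 635 = 635
  O=O: 3 × 514 = 1542
  Σ(broken) = 3889 kJ
Bonds formed (products):
  C=O: 4 × 808 = 3232
  O–H: 4 × 452 = 1808
  Σ(formed) = 5040 kJ
ΔH = Σ(broken) − Σ(formed) = 3889 − 5040 = −1151 kJ

ΔH ≈ −1151 kJ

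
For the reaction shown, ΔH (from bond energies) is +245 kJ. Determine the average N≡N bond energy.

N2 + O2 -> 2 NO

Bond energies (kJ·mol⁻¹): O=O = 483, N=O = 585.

Let D be the N≡N bond energy.
Σ(broken) = 1×D + 1×483 = 483 + D
Σ(formed) = 2×585 = 1170
ΔH = Σ(broken) − Σ(formed) = (483 + D) − (1170) = −687 + D
Setting this equal to +245 kJ gives D = 932 kJ/mol.

D(N≡N) ≈ 932 kJ/mol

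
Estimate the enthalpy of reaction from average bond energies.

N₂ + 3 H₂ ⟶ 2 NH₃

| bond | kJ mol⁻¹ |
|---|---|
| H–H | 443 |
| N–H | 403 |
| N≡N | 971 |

Bonds broken (reactants):
  H–H: 3 × 443 = 1329
  N≡N: 1 × 971 = 971
  Σ(broken) = 2300 kJ
Bonds formed (products):
  N–H: 6 × 403 = 2418
  Σ(formed) = 2418 kJ
ΔH = Σ(broken) − Σ(formed) = 2300 − 2418 = −118 kJ

ΔH ≈ −118 kJ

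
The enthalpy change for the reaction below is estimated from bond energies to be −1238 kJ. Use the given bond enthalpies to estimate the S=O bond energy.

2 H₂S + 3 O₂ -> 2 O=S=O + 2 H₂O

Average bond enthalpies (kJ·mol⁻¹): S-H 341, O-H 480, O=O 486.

Let D be the S=O bond energy.
Σ(broken) = 3×486 + 4×341 = 2822
Σ(formed) = 4×480 + 4×D = 1920 + 4D
ΔH = Σ(broken) − Σ(formed) = (2822) − (1920 + 4D) = +902 − 4D
Setting this equal to −1238 kJ gives 4D = 2140, so D = 535 kJ/mol.

D(S=O) ≈ 535 kJ/mol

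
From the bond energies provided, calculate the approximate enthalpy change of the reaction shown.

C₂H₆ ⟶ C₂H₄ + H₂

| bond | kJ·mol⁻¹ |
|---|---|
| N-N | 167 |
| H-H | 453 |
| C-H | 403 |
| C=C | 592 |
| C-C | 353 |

Bonds broken (reactants):
  C-C: 1 × 353 = 353
  C-H: 6 × 403 = 2418
  Σ(broken) = 2771 kJ
Bonds formed (products):
  C-H: 4 × 403 = 1612
  C=C: 1 × 592 = 592
  H-H: 1 × 453 = 453
  Σ(formed) = 2657 kJ
ΔH = Σ(broken) − Σ(formed) = 2771 − 2657 = +114 kJ

ΔH ≈ +114 kJ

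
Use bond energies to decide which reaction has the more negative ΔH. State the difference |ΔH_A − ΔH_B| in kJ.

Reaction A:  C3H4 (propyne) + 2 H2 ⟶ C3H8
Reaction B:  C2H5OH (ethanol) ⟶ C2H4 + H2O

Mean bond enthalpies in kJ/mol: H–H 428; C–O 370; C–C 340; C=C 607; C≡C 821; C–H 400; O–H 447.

Reaction A:
  Bonds broken (reactants):
    C≡C: 1 × 821 = 821
    C–C: 1 × 340 = 340
    C–H: 4 × 400 = 1600
    H–H: 2 × 428 = 856
    Σ(broken) = 3617 kJ
  Bonds formed (products):
    C–C: 2 × 340 = 680
    C–H: 8 × 400 = 3200
    Σ(formed) = 3880 kJ
  ΔH_A = 3617 − 3880 = −263 kJ
Reaction B:
  Bonds broken (reactants):
    C–C: 1 × 340 = 340
    C–H: 5 × 400 = 2000
    C–O: 1 × 370 = 370
    O–H: 1 × 447 = 447
    Σ(broken) = 3157 kJ
  Bonds formed (products):
    C–H: 4 × 400 = 1600
    C=C: 1 × 607 = 607
    O–H: 2 × 447 = 894
    Σ(formed) = 3101 kJ
  ΔH_B = 3157 − 3101 = +56 kJ
ΔH_A − ΔH_B = −319 kJ, so reaction A has the more negative ΔH; |ΔH_A − ΔH_B| = 319 kJ.

Reaction A, by 319 kJ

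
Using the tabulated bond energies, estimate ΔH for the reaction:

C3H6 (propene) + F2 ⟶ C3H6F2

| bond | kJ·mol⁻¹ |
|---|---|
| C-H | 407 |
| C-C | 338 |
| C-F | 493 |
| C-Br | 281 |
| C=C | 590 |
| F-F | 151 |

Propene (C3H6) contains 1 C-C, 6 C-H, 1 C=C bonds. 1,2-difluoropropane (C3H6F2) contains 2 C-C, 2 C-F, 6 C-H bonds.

ΔH ≈ −583 kJ

Bonds broken (reactants):
  C-C: 1 × 338 = 338
  C-H: 6 × 407 = 2442
  C=C: 1 × 590 = 590
  F-F: 1 × 151 = 151
  Σ(broken) = 3521 kJ
Bonds formed (products):
  C-C: 2 × 338 = 676
  C-F: 2 × 493 = 986
  C-H: 6 × 407 = 2442
  Σ(formed) = 4104 kJ
ΔH = Σ(broken) − Σ(formed) = 3521 − 4104 = −583 kJ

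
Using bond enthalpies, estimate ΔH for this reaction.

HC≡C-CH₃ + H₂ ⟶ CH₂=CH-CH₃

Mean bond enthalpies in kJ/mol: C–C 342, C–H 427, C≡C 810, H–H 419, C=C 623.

Bonds broken (reactants):
  C≡C: 1 × 810 = 810
  C–C: 1 × 342 = 342
  C–H: 4 × 427 = 1708
  H–H: 1 × 419 = 419
  Σ(broken) = 3279 kJ
Bonds formed (products):
  C–C: 1 × 342 = 342
  C–H: 6 × 427 = 2562
  C=C: 1 × 623 = 623
  Σ(formed) = 3527 kJ
ΔH = Σ(broken) − Σ(formed) = 3279 − 3527 = −248 kJ

ΔH ≈ −248 kJ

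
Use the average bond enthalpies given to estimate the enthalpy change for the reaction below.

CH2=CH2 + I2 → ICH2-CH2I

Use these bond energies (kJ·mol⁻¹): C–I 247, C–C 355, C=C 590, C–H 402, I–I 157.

ΔH ≈ −102 kJ

Bonds broken (reactants):
  C–H: 4 × 402 = 1608
  C=C: 1 × 590 = 590
  I–I: 1 × 157 = 157
  Σ(broken) = 2355 kJ
Bonds formed (products):
  C–C: 1 × 355 = 355
  C–H: 4 × 402 = 1608
  C–I: 2 × 247 = 494
  Σ(formed) = 2457 kJ
ΔH = Σ(broken) − Σ(formed) = 2355 − 2457 = −102 kJ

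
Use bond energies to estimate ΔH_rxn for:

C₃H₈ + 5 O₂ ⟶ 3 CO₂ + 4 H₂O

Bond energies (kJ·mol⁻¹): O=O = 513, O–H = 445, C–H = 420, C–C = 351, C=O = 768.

Bonds broken (reactants):
  C–C: 2 × 351 = 702
  C–H: 8 × 420 = 3360
  O=O: 5 × 513 = 2565
  Σ(broken) = 6627 kJ
Bonds formed (products):
  C=O: 6 × 768 = 4608
  O–H: 8 × 445 = 3560
  Σ(formed) = 8168 kJ
ΔH = Σ(broken) − Σ(formed) = 6627 − 8168 = −1541 kJ

ΔH ≈ −1541 kJ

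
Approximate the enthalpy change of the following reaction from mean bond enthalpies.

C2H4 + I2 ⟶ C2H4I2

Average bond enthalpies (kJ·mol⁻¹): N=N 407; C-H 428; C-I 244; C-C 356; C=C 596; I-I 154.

Bonds broken (reactants):
  C-H: 4 × 428 = 1712
  C=C: 1 × 596 = 596
  I-I: 1 × 154 = 154
  Σ(broken) = 2462 kJ
Bonds formed (products):
  C-C: 1 × 356 = 356
  C-H: 4 × 428 = 1712
  C-I: 2 × 244 = 488
  Σ(formed) = 2556 kJ
ΔH = Σ(broken) − Σ(formed) = 2462 − 2556 = −94 kJ

ΔH ≈ −94 kJ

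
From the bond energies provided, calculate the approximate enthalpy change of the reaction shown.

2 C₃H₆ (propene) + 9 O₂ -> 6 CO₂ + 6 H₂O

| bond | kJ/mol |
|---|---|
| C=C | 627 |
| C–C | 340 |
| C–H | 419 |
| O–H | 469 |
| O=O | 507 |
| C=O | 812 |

ΔH ≈ −3847 kJ

Bonds broken (reactants):
  C–C: 2 × 340 = 680
  C–H: 12 × 419 = 5028
  C=C: 2 × 627 = 1254
  O=O: 9 × 507 = 4563
  Σ(broken) = 11525 kJ
Bonds formed (products):
  C=O: 12 × 812 = 9744
  O–H: 12 × 469 = 5628
  Σ(formed) = 15372 kJ
ΔH = Σ(broken) − Σ(formed) = 11525 − 15372 = −3847 kJ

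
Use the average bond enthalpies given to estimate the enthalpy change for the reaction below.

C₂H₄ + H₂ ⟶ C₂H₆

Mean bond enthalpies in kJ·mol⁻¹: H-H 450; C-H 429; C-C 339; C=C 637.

Bonds broken (reactants):
  C-H: 4 × 429 = 1716
  C=C: 1 × 637 = 637
  H-H: 1 × 450 = 450
  Σ(broken) = 2803 kJ
Bonds formed (products):
  C-C: 1 × 339 = 339
  C-H: 6 × 429 = 2574
  Σ(formed) = 2913 kJ
ΔH = Σ(broken) − Σ(formed) = 2803 − 2913 = −110 kJ

ΔH ≈ −110 kJ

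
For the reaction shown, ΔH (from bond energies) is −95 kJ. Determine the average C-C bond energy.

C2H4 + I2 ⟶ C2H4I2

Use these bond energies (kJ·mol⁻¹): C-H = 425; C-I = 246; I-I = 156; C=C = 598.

Let D be the C-C bond energy.
Σ(broken) = 4×425 + 1×598 + 1×156 = 2454
Σ(formed) = 1×D + 4×425 + 2×246 = 2192 + D
ΔH = Σ(broken) − Σ(formed) = (2454) − (2192 + D) = +262 − D
Setting this equal to −95 kJ gives D = 357 kJ/mol.

D(C-C) ≈ 357 kJ/mol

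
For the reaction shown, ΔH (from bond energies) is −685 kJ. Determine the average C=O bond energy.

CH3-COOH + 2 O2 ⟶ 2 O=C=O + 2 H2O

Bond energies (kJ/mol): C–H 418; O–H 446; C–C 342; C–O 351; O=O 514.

Let D be the C=O bond energy.
Σ(broken) = 1×342 + 3×418 + 1×351 + 1×D + 1×446 + 2×514 = 3421 + D
Σ(formed) = 4×D + 4×446 = 1784 + 4D
ΔH = Σ(broken) − Σ(formed) = (3421 + D) − (1784 + 4D) = +1637 − 3D
Setting this equal to −685 kJ gives 3D = 2322, so D = 774 kJ/mol.

D(C=O) ≈ 774 kJ/mol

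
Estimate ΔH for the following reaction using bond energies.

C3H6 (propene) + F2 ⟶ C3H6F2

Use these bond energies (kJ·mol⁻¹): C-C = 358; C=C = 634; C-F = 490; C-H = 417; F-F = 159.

Bonds broken (reactants):
  C-C: 1 × 358 = 358
  C-H: 6 × 417 = 2502
  C=C: 1 × 634 = 634
  F-F: 1 × 159 = 159
  Σ(broken) = 3653 kJ
Bonds formed (products):
  C-C: 2 × 358 = 716
  C-F: 2 × 490 = 980
  C-H: 6 × 417 = 2502
  Σ(formed) = 4198 kJ
ΔH = Σ(broken) − Σ(formed) = 3653 − 4198 = −545 kJ

ΔH ≈ −545 kJ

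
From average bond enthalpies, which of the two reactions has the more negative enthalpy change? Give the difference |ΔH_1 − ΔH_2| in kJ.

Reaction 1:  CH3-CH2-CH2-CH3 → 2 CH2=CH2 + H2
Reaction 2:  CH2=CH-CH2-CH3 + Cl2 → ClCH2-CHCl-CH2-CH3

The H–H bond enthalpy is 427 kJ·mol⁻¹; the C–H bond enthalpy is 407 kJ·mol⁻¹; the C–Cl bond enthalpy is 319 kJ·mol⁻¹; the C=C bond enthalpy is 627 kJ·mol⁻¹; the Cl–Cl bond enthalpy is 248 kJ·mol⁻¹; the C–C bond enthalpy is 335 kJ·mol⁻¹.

Reaction 1:
  Bonds broken (reactants):
    C–C: 3 × 335 = 1005
    C–H: 10 × 407 = 4070
    Σ(broken) = 5075 kJ
  Bonds formed (products):
    C–H: 8 × 407 = 3256
    C=C: 2 × 627 = 1254
    H–H: 1 × 427 = 427
    Σ(formed) = 4937 kJ
  ΔH_1 = 5075 − 4937 = +138 kJ
Reaction 2:
  Bonds broken (reactants):
    C–C: 2 × 335 = 670
    C–H: 8 × 407 = 3256
    C=C: 1 × 627 = 627
    Cl–Cl: 1 × 248 = 248
    Σ(broken) = 4801 kJ
  Bonds formed (products):
    C–C: 3 × 335 = 1005
    C–Cl: 2 × 319 = 638
    C–H: 8 × 407 = 3256
    Σ(formed) = 4899 kJ
  ΔH_2 = 4801 − 4899 = −98 kJ
ΔH_1 − ΔH_2 = +236 kJ, so reaction 2 has the more negative ΔH; |ΔH_1 − ΔH_2| = 236 kJ.

Reaction 2, by 236 kJ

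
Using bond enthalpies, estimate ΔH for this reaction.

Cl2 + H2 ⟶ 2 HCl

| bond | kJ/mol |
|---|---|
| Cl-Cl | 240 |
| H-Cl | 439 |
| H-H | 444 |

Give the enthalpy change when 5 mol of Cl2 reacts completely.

Bonds broken (reactants):
  Cl-Cl: 1 × 240 = 240
  H-H: 1 × 444 = 444
  Σ(broken) = 684 kJ
Bonds formed (products):
  H-Cl: 2 × 439 = 878
  Σ(formed) = 878 kJ
ΔH = Σ(broken) − Σ(formed) = 684 − 878 = −194 kJ
For 5× the reaction as written: 5 × (−194) = −970 kJ

ΔH = −970 kJ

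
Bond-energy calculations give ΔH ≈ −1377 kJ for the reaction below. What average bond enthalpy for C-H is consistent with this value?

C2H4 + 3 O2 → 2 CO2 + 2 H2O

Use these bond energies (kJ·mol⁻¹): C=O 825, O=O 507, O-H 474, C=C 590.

Let D be the C-H bond energy.
Σ(broken) = 4×D + 1×590 + 3×507 = 2111 + 4D
Σ(formed) = 4×825 + 4×474 = 5196
ΔH = Σ(broken) − Σ(formed) = (2111 + 4D) − (5196) = −3085 + 4D
Setting this equal to −1377 kJ gives 4D = 1708, so D = 427 kJ/mol.

D(C-H) ≈ 427 kJ/mol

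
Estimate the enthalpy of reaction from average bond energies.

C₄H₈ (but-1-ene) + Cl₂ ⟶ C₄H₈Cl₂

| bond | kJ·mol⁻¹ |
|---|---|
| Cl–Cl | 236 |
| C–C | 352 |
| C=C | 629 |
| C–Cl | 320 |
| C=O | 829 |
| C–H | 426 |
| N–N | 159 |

Bonds broken (reactants):
  C–C: 2 × 352 = 704
  C–H: 8 × 426 = 3408
  C=C: 1 × 629 = 629
  Cl–Cl: 1 × 236 = 236
  Σ(broken) = 4977 kJ
Bonds formed (products):
  C–C: 3 × 352 = 1056
  C–Cl: 2 × 320 = 640
  C–H: 8 × 426 = 3408
  Σ(formed) = 5104 kJ
ΔH = Σ(broken) − Σ(formed) = 4977 − 5104 = −127 kJ

ΔH ≈ −127 kJ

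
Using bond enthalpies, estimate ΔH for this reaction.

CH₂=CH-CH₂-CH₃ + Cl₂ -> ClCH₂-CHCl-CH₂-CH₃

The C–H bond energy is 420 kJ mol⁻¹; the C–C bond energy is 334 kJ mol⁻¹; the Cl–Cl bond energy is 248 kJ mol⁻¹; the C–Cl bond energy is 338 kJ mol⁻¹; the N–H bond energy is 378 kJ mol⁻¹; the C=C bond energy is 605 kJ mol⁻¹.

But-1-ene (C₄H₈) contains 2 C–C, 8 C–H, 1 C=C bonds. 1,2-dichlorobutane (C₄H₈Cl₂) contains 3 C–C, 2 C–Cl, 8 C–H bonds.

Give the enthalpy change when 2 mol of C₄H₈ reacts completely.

ΔH = −314 kJ

Bonds broken (reactants):
  C–C: 2 × 334 = 668
  C–H: 8 × 420 = 3360
  C=C: 1 × 605 = 605
  Cl–Cl: 1 × 248 = 248
  Σ(broken) = 4881 kJ
Bonds formed (products):
  C–C: 3 × 334 = 1002
  C–Cl: 2 × 338 = 676
  C–H: 8 × 420 = 3360
  Σ(formed) = 5038 kJ
ΔH = Σ(broken) − Σ(formed) = 4881 − 5038 = −157 kJ
For 2× the reaction as written: 2 × (−157) = −314 kJ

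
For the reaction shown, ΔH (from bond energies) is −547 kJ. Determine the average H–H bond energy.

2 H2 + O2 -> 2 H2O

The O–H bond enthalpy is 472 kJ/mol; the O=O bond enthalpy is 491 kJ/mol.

D(H–H) ≈ 425 kJ/mol

Let D be the H–H bond energy.
Σ(broken) = 2×D + 1×491 = 491 + 2D
Σ(formed) = 4×472 = 1888
ΔH = Σ(broken) − Σ(formed) = (491 + 2D) − (1888) = −1397 + 2D
Setting this equal to −547 kJ gives 2D = 850, so D = 425 kJ/mol.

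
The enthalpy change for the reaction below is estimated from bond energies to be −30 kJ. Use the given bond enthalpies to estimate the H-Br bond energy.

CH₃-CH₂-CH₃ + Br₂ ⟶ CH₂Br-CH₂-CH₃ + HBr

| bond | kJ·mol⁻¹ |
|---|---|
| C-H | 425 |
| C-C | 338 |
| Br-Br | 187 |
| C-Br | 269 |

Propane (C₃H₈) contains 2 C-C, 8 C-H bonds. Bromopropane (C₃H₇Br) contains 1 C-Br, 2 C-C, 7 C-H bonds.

Let D be the H-Br bond energy.
Σ(broken) = 1×187 + 2×338 + 8×425 = 4263
Σ(formed) = 1×269 + 2×338 + 7×425 + 1×D = 3920 + D
ΔH = Σ(broken) − Σ(formed) = (4263) − (3920 + D) = +343 − D
Setting this equal to −30 kJ gives D = 373 kJ/mol.

D(H-Br) ≈ 373 kJ/mol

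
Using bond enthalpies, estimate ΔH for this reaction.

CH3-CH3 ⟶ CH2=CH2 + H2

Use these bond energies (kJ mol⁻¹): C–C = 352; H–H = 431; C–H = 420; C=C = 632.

ΔH ≈ +129 kJ

Bonds broken (reactants):
  C–C: 1 × 352 = 352
  C–H: 6 × 420 = 2520
  Σ(broken) = 2872 kJ
Bonds formed (products):
  C–H: 4 × 420 = 1680
  C=C: 1 × 632 = 632
  H–H: 1 × 431 = 431
  Σ(formed) = 2743 kJ
ΔH = Σ(broken) − Σ(formed) = 2872 − 2743 = +129 kJ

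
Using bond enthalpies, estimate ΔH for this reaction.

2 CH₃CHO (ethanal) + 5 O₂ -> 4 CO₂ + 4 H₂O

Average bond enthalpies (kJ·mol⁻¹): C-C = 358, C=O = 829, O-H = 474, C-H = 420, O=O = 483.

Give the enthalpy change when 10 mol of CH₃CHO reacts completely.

Bonds broken (reactants):
  C-C: 2 × 358 = 716
  C-H: 8 × 420 = 3360
  C=O: 2 × 829 = 1658
  O=O: 5 × 483 = 2415
  Σ(broken) = 8149 kJ
Bonds formed (products):
  C=O: 8 × 829 = 6632
  O-H: 8 × 474 = 3792
  Σ(formed) = 10424 kJ
ΔH = Σ(broken) − Σ(formed) = 8149 − 10424 = −2275 kJ
For 5× the reaction as written: 5 × (−2275) = −11375 kJ

ΔH = −11375 kJ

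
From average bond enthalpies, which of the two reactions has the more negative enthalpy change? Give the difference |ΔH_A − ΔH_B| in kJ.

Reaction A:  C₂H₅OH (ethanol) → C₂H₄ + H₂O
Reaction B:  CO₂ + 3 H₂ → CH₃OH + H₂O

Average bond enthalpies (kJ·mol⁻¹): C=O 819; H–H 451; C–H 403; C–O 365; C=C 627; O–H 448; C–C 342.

Reaction A, by 38 kJ

Reaction A:
  Bonds broken (reactants):
    C–C: 1 × 342 = 342
    C–H: 5 × 403 = 2015
    C–O: 1 × 365 = 365
    O–H: 1 × 448 = 448
    Σ(broken) = 3170 kJ
  Bonds formed (products):
    C–H: 4 × 403 = 1612
    C=C: 1 × 627 = 627
    O–H: 2 × 448 = 896
    Σ(formed) = 3135 kJ
  ΔH_A = 3170 − 3135 = +35 kJ
Reaction B:
  Bonds broken (reactants):
    C=O: 2 × 819 = 1638
    H–H: 3 × 451 = 1353
    Σ(broken) = 2991 kJ
  Bonds formed (products):
    C–H: 3 × 403 = 1209
    C–O: 1 × 365 = 365
    O–H: 3 × 448 = 1344
    Σ(formed) = 2918 kJ
  ΔH_B = 2991 − 2918 = +73 kJ
ΔH_A − ΔH_B = −38 kJ, so reaction A has the more negative ΔH; |ΔH_A − ΔH_B| = 38 kJ.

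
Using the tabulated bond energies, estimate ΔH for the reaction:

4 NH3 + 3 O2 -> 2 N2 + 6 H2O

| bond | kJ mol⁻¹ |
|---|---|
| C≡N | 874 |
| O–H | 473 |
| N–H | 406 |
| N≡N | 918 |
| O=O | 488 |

ΔH ≈ −1176 kJ

Bonds broken (reactants):
  N–H: 12 × 406 = 4872
  O=O: 3 × 488 = 1464
  Σ(broken) = 6336 kJ
Bonds formed (products):
  N≡N: 2 × 918 = 1836
  O–H: 12 × 473 = 5676
  Σ(formed) = 7512 kJ
ΔH = Σ(broken) − Σ(formed) = 6336 − 7512 = −1176 kJ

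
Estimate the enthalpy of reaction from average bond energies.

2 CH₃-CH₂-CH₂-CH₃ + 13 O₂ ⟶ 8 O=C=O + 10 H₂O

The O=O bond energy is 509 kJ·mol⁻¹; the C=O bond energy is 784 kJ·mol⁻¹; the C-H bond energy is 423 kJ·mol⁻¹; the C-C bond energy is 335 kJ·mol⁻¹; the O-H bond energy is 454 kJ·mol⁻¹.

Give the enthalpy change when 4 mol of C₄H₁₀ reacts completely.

ΔH = −9074 kJ

Bonds broken (reactants):
  C-C: 6 × 335 = 2010
  C-H: 20 × 423 = 8460
  O=O: 13 × 509 = 6617
  Σ(broken) = 17087 kJ
Bonds formed (products):
  C=O: 16 × 784 = 12544
  O-H: 20 × 454 = 9080
  Σ(formed) = 21624 kJ
ΔH = Σ(broken) − Σ(formed) = 17087 − 21624 = −4537 kJ
For 2× the reaction as written: 2 × (−4537) = −9074 kJ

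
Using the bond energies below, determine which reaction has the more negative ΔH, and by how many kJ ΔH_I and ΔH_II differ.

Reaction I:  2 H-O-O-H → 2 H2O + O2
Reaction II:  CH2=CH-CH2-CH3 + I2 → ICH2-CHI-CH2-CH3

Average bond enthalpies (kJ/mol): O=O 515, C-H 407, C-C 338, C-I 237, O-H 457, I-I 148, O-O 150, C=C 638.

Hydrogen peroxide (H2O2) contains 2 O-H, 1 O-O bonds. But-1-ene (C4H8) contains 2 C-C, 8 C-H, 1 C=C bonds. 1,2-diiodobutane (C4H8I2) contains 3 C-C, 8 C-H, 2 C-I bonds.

Reaction I:
  Bonds broken (reactants):
    O-H: 4 × 457 = 1828
    O-O: 2 × 150 = 300
    Σ(broken) = 2128 kJ
  Bonds formed (products):
    O-H: 4 × 457 = 1828
    O=O: 1 × 515 = 515
    Σ(formed) = 2343 kJ
  ΔH_I = 2128 − 2343 = −215 kJ
Reaction II:
  Bonds broken (reactants):
    C-C: 2 × 338 = 676
    C-H: 8 × 407 = 3256
    C=C: 1 × 638 = 638
    I-I: 1 × 148 = 148
    Σ(broken) = 4718 kJ
  Bonds formed (products):
    C-C: 3 × 338 = 1014
    C-H: 8 × 407 = 3256
    C-I: 2 × 237 = 474
    Σ(formed) = 4744 kJ
  ΔH_II = 4718 − 4744 = −26 kJ
ΔH_I − ΔH_II = −189 kJ, so reaction I has the more negative ΔH; |ΔH_I − ΔH_II| = 189 kJ.

Reaction I, by 189 kJ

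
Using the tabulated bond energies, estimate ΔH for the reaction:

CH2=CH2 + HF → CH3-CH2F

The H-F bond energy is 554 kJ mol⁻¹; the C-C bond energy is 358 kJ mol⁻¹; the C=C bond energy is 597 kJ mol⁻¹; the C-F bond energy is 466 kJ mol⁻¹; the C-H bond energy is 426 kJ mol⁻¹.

ΔH ≈ −99 kJ

Bonds broken (reactants):
  C-H: 4 × 426 = 1704
  C=C: 1 × 597 = 597
  H-F: 1 × 554 = 554
  Σ(broken) = 2855 kJ
Bonds formed (products):
  C-C: 1 × 358 = 358
  C-F: 1 × 466 = 466
  C-H: 5 × 426 = 2130
  Σ(formed) = 2954 kJ
ΔH = Σ(broken) − Σ(formed) = 2855 − 2954 = −99 kJ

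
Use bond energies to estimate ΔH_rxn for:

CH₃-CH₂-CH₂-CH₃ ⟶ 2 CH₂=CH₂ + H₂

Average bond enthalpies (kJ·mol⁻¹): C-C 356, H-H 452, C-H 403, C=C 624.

ΔH ≈ +174 kJ

Bonds broken (reactants):
  C-C: 3 × 356 = 1068
  C-H: 10 × 403 = 4030
  Σ(broken) = 5098 kJ
Bonds formed (products):
  C-H: 8 × 403 = 3224
  C=C: 2 × 624 = 1248
  H-H: 1 × 452 = 452
  Σ(formed) = 4924 kJ
ΔH = Σ(broken) − Σ(formed) = 5098 − 4924 = +174 kJ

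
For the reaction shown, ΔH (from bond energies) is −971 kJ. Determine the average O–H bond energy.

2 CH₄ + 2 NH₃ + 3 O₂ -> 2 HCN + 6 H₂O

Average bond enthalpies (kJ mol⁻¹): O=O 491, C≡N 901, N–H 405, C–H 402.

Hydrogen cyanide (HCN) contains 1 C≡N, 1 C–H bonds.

D(O–H) ≈ 457 kJ/mol

Let D be the O–H bond energy.
Σ(broken) = 8×402 + 6×405 + 3×491 = 7119
Σ(formed) = 2×901 + 2×402 + 12×D = 2606 + 12D
ΔH = Σ(broken) − Σ(formed) = (7119) − (2606 + 12D) = +4513 − 12D
Setting this equal to −971 kJ gives 12D = 5484, so D = 457 kJ/mol.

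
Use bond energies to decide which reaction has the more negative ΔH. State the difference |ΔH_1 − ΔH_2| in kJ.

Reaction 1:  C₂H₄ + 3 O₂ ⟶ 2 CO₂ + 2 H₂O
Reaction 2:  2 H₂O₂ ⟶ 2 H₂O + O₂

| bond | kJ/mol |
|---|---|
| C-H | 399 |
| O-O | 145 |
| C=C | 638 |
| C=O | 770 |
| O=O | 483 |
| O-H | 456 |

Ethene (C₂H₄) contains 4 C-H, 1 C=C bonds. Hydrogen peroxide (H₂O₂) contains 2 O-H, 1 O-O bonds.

Reaction 1:
  Bonds broken (reactants):
    C-H: 4 × 399 = 1596
    C=C: 1 × 638 = 638
    O=O: 3 × 483 = 1449
    Σ(broken) = 3683 kJ
  Bonds formed (products):
    C=O: 4 × 770 = 3080
    O-H: 4 × 456 = 1824
    Σ(formed) = 4904 kJ
  ΔH_1 = 3683 − 4904 = −1221 kJ
Reaction 2:
  Bonds broken (reactants):
    O-H: 4 × 456 = 1824
    O-O: 2 × 145 = 290
    Σ(broken) = 2114 kJ
  Bonds formed (products):
    O-H: 4 × 456 = 1824
    O=O: 1 × 483 = 483
    Σ(formed) = 2307 kJ
  ΔH_2 = 2114 − 2307 = −193 kJ
ΔH_1 − ΔH_2 = −1028 kJ, so reaction 1 has the more negative ΔH; |ΔH_1 − ΔH_2| = 1028 kJ.

Reaction 1, by 1028 kJ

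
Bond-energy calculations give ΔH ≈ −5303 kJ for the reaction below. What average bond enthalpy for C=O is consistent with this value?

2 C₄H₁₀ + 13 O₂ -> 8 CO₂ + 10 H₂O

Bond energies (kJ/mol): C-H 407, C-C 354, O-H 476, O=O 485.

Let D be the C=O bond energy.
Σ(broken) = 6×354 + 20×407 + 13×485 = 16569
Σ(formed) = 16×D + 20×476 = 9520 + 16D
ΔH = Σ(broken) − Σ(formed) = (16569) − (9520 + 16D) = +7049 − 16D
Setting this equal to −5303 kJ gives 16D = 12352, so D = 772 kJ/mol.

D(C=O) ≈ 772 kJ/mol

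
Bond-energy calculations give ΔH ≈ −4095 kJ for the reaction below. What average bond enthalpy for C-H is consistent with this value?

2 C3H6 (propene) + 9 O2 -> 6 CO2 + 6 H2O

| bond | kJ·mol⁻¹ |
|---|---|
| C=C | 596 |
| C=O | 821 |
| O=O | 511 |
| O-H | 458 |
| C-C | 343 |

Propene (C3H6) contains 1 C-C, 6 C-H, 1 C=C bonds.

Let D be the C-H bond energy.
Σ(broken) = 2×343 + 12×D + 2×596 + 9×511 = 6477 + 12D
Σ(formed) = 12×821 + 12×458 = 15348
ΔH = Σ(broken) − Σ(formed) = (6477 + 12D) − (15348) = −8871 + 12D
Setting this equal to −4095 kJ gives 12D = 4776, so D = 398 kJ/mol.

D(C-H) ≈ 398 kJ/mol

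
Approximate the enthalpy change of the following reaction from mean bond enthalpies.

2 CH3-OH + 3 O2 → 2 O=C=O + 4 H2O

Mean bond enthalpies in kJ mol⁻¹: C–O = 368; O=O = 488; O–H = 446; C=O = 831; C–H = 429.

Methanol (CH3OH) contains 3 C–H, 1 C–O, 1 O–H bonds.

Bonds broken (reactants):
  C–H: 6 × 429 = 2574
  C–O: 2 × 368 = 736
  O–H: 2 × 446 = 892
  O=O: 3 × 488 = 1464
  Σ(broken) = 5666 kJ
Bonds formed (products):
  C=O: 4 × 831 = 3324
  O–H: 8 × 446 = 3568
  Σ(formed) = 6892 kJ
ΔH = Σ(broken) − Σ(formed) = 5666 − 6892 = −1226 kJ

ΔH ≈ −1226 kJ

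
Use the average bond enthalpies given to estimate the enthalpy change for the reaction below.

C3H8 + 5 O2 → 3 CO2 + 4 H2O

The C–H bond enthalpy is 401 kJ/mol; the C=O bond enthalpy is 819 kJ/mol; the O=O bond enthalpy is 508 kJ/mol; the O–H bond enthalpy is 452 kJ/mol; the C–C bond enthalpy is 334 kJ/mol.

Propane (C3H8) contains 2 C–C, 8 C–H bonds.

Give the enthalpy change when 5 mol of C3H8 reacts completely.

Bonds broken (reactants):
  C–C: 2 × 334 = 668
  C–H: 8 × 401 = 3208
  O=O: 5 × 508 = 2540
  Σ(broken) = 6416 kJ
Bonds formed (products):
  C=O: 6 × 819 = 4914
  O–H: 8 × 452 = 3616
  Σ(formed) = 8530 kJ
ΔH = Σ(broken) − Σ(formed) = 6416 − 8530 = −2114 kJ
For 5× the reaction as written: 5 × (−2114) = −10570 kJ

ΔH = −10570 kJ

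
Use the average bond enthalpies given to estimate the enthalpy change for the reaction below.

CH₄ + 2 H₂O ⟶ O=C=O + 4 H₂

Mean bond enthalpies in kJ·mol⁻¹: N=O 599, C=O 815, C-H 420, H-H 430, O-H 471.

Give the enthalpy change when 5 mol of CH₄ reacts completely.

Bonds broken (reactants):
  C-H: 4 × 420 = 1680
  O-H: 4 × 471 = 1884
  Σ(broken) = 3564 kJ
Bonds formed (products):
  C=O: 2 × 815 = 1630
  H-H: 4 × 430 = 1720
  Σ(formed) = 3350 kJ
ΔH = Σ(broken) − Σ(formed) = 3564 − 3350 = +214 kJ
For 5× the reaction as written: 5 × (+214) = +1070 kJ

ΔH = +1070 kJ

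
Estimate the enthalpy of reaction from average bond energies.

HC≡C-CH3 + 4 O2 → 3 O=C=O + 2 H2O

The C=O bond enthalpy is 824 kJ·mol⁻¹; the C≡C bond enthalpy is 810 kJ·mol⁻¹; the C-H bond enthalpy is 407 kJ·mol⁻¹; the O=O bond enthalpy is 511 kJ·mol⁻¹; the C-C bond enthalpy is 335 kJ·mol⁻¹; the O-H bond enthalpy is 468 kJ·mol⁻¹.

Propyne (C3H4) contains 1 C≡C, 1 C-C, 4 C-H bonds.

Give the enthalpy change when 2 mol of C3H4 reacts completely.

Bonds broken (reactants):
  C≡C: 1 × 810 = 810
  C-C: 1 × 335 = 335
  C-H: 4 × 407 = 1628
  O=O: 4 × 511 = 2044
  Σ(broken) = 4817 kJ
Bonds formed (products):
  C=O: 6 × 824 = 4944
  O-H: 4 × 468 = 1872
  Σ(formed) = 6816 kJ
ΔH = Σ(broken) − Σ(formed) = 4817 − 6816 = −1999 kJ
For 2× the reaction as written: 2 × (−1999) = −3998 kJ

ΔH = −3998 kJ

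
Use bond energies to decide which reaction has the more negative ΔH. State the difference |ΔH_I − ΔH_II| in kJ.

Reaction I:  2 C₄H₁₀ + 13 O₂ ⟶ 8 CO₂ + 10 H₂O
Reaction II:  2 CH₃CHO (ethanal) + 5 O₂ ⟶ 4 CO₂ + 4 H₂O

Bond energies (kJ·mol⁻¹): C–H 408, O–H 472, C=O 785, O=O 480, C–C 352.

Reaction I:
  Bonds broken (reactants):
    C–C: 6 × 352 = 2112
    C–H: 20 × 408 = 8160
    O=O: 13 × 480 = 6240
    Σ(broken) = 16512 kJ
  Bonds formed (products):
    C=O: 16 × 785 = 12560
    O–H: 20 × 472 = 9440
    Σ(formed) = 22000 kJ
  ΔH_I = 16512 − 22000 = −5488 kJ
Reaction II:
  Bonds broken (reactants):
    C–C: 2 × 352 = 704
    C–H: 8 × 408 = 3264
    C=O: 2 × 785 = 1570
    O=O: 5 × 480 = 2400
    Σ(broken) = 7938 kJ
  Bonds formed (products):
    C=O: 8 × 785 = 6280
    O–H: 8 × 472 = 3776
    Σ(formed) = 10056 kJ
  ΔH_II = 7938 − 10056 = −2118 kJ
ΔH_I − ΔH_II = −3370 kJ, so reaction I has the more negative ΔH; |ΔH_I − ΔH_II| = 3370 kJ.

Reaction I, by 3370 kJ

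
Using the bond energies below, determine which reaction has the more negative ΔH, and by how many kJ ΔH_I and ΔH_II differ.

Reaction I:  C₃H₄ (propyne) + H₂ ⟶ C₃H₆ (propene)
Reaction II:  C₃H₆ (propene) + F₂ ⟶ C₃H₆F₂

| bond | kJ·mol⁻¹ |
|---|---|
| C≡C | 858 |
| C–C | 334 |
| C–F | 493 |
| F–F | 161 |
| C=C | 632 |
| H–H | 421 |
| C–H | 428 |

Reaction I:
  Bonds broken (reactants):
    C≡C: 1 × 858 = 858
    C–C: 1 × 334 = 334
    C–H: 4 × 428 = 1712
    H–H: 1 × 421 = 421
    Σ(broken) = 3325 kJ
  Bonds formed (products):
    C–C: 1 × 334 = 334
    C–H: 6 × 428 = 2568
    C=C: 1 × 632 = 632
    Σ(formed) = 3534 kJ
  ΔH_I = 3325 − 3534 = −209 kJ
Reaction II:
  Bonds broken (reactants):
    C–C: 1 × 334 = 334
    C–H: 6 × 428 = 2568
    C=C: 1 × 632 = 632
    F–F: 1 × 161 = 161
    Σ(broken) = 3695 kJ
  Bonds formed (products):
    C–C: 2 × 334 = 668
    C–F: 2 × 493 = 986
    C–H: 6 × 428 = 2568
    Σ(formed) = 4222 kJ
  ΔH_II = 3695 − 4222 = −527 kJ
ΔH_I − ΔH_II = +318 kJ, so reaction II has the more negative ΔH; |ΔH_I − ΔH_II| = 318 kJ.

Reaction II, by 318 kJ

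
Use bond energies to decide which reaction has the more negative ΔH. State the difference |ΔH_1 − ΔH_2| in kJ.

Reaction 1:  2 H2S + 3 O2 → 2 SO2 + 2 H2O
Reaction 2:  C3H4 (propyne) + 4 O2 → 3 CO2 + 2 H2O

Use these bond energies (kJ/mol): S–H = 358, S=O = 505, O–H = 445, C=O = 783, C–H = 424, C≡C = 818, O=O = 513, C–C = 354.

Reaction 2, by 729 kJ

Reaction 1:
  Bonds broken (reactants):
    O=O: 3 × 513 = 1539
    S–H: 4 × 358 = 1432
    Σ(broken) = 2971 kJ
  Bonds formed (products):
    O–H: 4 × 445 = 1780
    S=O: 4 × 505 = 2020
    Σ(formed) = 3800 kJ
  ΔH_1 = 2971 − 3800 = −829 kJ
Reaction 2:
  Bonds broken (reactants):
    C≡C: 1 × 818 = 818
    C–C: 1 × 354 = 354
    C–H: 4 × 424 = 1696
    O=O: 4 × 513 = 2052
    Σ(broken) = 4920 kJ
  Bonds formed (products):
    C=O: 6 × 783 = 4698
    O–H: 4 × 445 = 1780
    Σ(formed) = 6478 kJ
  ΔH_2 = 4920 − 6478 = −1558 kJ
ΔH_1 − ΔH_2 = +729 kJ, so reaction 2 has the more negative ΔH; |ΔH_1 − ΔH_2| = 729 kJ.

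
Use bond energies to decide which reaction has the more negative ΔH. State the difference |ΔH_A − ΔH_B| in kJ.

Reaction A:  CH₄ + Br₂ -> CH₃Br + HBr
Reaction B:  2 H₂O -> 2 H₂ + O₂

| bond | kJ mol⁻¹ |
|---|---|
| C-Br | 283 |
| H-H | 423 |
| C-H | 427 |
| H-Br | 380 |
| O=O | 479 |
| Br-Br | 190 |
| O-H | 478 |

Reaction A:
  Bonds broken (reactants):
    Br-Br: 1 × 190 = 190
    C-H: 4 × 427 = 1708
    Σ(broken) = 1898 kJ
  Bonds formed (products):
    C-Br: 1 × 283 = 283
    C-H: 3 × 427 = 1281
    H-Br: 1 × 380 = 380
    Σ(formed) = 1944 kJ
  ΔH_A = 1898 − 1944 = −46 kJ
Reaction B:
  Bonds broken (reactants):
    O-H: 4 × 478 = 1912
    Σ(broken) = 1912 kJ
  Bonds formed (products):
    H-H: 2 × 423 = 846
    O=O: 1 × 479 = 479
    Σ(formed) = 1325 kJ
  ΔH_B = 1912 − 1325 = +587 kJ
ΔH_A − ΔH_B = −633 kJ, so reaction A has the more negative ΔH; |ΔH_A − ΔH_B| = 633 kJ.

Reaction A, by 633 kJ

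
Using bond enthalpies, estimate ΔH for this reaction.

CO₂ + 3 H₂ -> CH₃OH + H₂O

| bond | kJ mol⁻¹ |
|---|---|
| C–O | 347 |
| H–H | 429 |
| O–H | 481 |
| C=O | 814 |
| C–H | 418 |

ΔH ≈ −129 kJ

Bonds broken (reactants):
  C=O: 2 × 814 = 1628
  H–H: 3 × 429 = 1287
  Σ(broken) = 2915 kJ
Bonds formed (products):
  C–H: 3 × 418 = 1254
  C–O: 1 × 347 = 347
  O–H: 3 × 481 = 1443
  Σ(formed) = 3044 kJ
ΔH = Σ(broken) − Σ(formed) = 2915 − 3044 = −129 kJ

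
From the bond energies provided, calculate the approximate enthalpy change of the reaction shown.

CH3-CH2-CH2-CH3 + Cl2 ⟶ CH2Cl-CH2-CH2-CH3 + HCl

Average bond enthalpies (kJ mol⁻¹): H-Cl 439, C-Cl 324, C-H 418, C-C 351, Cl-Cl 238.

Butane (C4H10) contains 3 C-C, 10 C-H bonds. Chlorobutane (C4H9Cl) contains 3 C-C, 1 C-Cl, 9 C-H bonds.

ΔH ≈ −107 kJ

Bonds broken (reactants):
  C-C: 3 × 351 = 1053
  C-H: 10 × 418 = 4180
  Cl-Cl: 1 × 238 = 238
  Σ(broken) = 5471 kJ
Bonds formed (products):
  C-C: 3 × 351 = 1053
  C-Cl: 1 × 324 = 324
  C-H: 9 × 418 = 3762
  H-Cl: 1 × 439 = 439
  Σ(formed) = 5578 kJ
ΔH = Σ(broken) − Σ(formed) = 5471 − 5578 = −107 kJ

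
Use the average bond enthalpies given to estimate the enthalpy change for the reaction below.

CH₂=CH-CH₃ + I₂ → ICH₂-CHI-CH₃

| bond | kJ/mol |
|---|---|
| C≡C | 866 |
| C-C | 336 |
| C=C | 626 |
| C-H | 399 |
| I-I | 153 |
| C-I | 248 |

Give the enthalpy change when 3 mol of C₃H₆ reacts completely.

ΔH = −159 kJ

Bonds broken (reactants):
  C-C: 1 × 336 = 336
  C-H: 6 × 399 = 2394
  C=C: 1 × 626 = 626
  I-I: 1 × 153 = 153
  Σ(broken) = 3509 kJ
Bonds formed (products):
  C-C: 2 × 336 = 672
  C-H: 6 × 399 = 2394
  C-I: 2 × 248 = 496
  Σ(formed) = 3562 kJ
ΔH = Σ(broken) − Σ(formed) = 3509 − 3562 = −53 kJ
For 3× the reaction as written: 3 × (−53) = −159 kJ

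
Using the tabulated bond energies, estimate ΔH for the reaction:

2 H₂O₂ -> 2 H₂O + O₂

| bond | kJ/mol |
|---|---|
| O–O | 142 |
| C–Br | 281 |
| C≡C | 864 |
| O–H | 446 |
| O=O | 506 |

Bonds broken (reactants):
  O–H: 4 × 446 = 1784
  O–O: 2 × 142 = 284
  Σ(broken) = 2068 kJ
Bonds formed (products):
  O–H: 4 × 446 = 1784
  O=O: 1 × 506 = 506
  Σ(formed) = 2290 kJ
ΔH = Σ(broken) − Σ(formed) = 2068 − 2290 = −222 kJ

ΔH ≈ −222 kJ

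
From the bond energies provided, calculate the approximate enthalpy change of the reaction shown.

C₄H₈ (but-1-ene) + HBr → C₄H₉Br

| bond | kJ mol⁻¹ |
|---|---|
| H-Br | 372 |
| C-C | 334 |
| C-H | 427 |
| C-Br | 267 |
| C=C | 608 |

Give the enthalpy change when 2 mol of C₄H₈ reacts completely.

Bonds broken (reactants):
  C-C: 2 × 334 = 668
  C-H: 8 × 427 = 3416
  C=C: 1 × 608 = 608
  H-Br: 1 × 372 = 372
  Σ(broken) = 5064 kJ
Bonds formed (products):
  C-Br: 1 × 267 = 267
  C-C: 3 × 334 = 1002
  C-H: 9 × 427 = 3843
  Σ(formed) = 5112 kJ
ΔH = Σ(broken) − Σ(formed) = 5064 − 5112 = −48 kJ
For 2× the reaction as written: 2 × (−48) = −96 kJ

ΔH = −96 kJ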